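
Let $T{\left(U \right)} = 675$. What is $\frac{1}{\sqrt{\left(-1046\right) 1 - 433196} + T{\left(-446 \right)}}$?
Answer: $\frac{675}{889867} - \frac{i \sqrt{434242}}{889867} \approx 0.00075854 - 0.00074053 i$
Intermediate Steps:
$\frac{1}{\sqrt{\left(-1046\right) 1 - 433196} + T{\left(-446 \right)}} = \frac{1}{\sqrt{\left(-1046\right) 1 - 433196} + 675} = \frac{1}{\sqrt{-1046 - 433196} + 675} = \frac{1}{\sqrt{-434242} + 675} = \frac{1}{i \sqrt{434242} + 675} = \frac{1}{675 + i \sqrt{434242}}$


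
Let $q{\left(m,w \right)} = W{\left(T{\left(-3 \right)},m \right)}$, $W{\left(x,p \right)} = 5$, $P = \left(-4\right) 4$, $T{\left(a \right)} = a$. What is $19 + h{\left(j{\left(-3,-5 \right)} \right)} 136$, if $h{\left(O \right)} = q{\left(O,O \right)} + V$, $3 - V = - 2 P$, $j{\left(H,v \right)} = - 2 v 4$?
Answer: $-3245$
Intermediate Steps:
$P = -16$
$q{\left(m,w \right)} = 5$
$j{\left(H,v \right)} = - 8 v$
$V = -29$ ($V = 3 - \left(-2\right) \left(-16\right) = 3 - 32 = -29$)
$h{\left(O \right)} = -24$ ($h{\left(O \right)} = 5 - 29 = -24$)
$19 + h{\left(j{\left(-3,-5 \right)} \right)} 136 = 19 - 3264 = -3245$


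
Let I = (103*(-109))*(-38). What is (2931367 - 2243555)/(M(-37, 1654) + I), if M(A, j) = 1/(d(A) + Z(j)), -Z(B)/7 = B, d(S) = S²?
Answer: 7021872708/4355424833 ≈ 1.6122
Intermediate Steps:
Z(B) = -7*B
M(A, j) = 1/(A² - 7*j)
I = 426626 (I = -11227*(-38) = 426626)
(2931367 - 2243555)/(M(-37, 1654) + I) = (2931367 - 2243555)/(1/((-37)² - 7*1654) + 426626) = 687812/(1/(1369 - 11578) + 426626) = 687812/(1/(-10209) + 426626) = 687812/(-1/10209 + 426626) = 687812/(4355424833/10209) = 687812*(10209/4355424833) = 7021872708/4355424833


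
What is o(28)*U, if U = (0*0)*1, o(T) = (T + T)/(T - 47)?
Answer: 0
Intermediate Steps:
o(T) = 2*T/(-47 + T) (o(T) = (2*T)/(-47 + T) = 2*T/(-47 + T))
U = 0 (U = 0*1 = 0)
o(28)*U = (2*28/(-47 + 28))*0 = (2*28/(-19))*0 = (2*28*(-1/19))*0 = -56/19*0 = 0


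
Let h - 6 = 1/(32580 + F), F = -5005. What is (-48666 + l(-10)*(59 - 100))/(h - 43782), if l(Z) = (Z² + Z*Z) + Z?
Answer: 1556774200/1207123199 ≈ 1.2897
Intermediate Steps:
l(Z) = Z + 2*Z² (l(Z) = (Z² + Z²) + Z = 2*Z² + Z = Z + 2*Z²)
h = 165451/27575 (h = 6 + 1/(32580 - 5005) = 6 + 1/27575 = 165451/27575 ≈ 6.0000)
(-48666 + l(-10)*(59 - 100))/(h - 43782) = (-48666 + (-10*(1 + 2*(-10)))*(59 - 100))/(165451/27575 - 43782) = (-48666 - 10*(1 - 20)*(-41))/(-1207123199/27575) = (-48666 - 10*(-19)*(-41))*(-27575/1207123199) = (-48666 + 190*(-41))*(-27575/1207123199) = (-48666 - 7790)*(-27575/1207123199) = -56456*(-27575/1207123199) = 1556774200/1207123199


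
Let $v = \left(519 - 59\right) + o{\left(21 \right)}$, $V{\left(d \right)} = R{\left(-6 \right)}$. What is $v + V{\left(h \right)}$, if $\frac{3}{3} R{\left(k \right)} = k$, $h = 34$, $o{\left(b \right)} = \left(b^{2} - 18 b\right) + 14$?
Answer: $531$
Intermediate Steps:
$o{\left(b \right)} = 14 + b^{2} - 18 b$
$R{\left(k \right)} = k$
$V{\left(d \right)} = -6$
$v = 537$ ($v = \left(519 - 59\right) + \left(14 + 21^{2} - 378\right) = 460 + \left(14 + 441 - 378\right) = 460 + 77 = 537$)
$v + V{\left(h \right)} = 537 - 6 = 531$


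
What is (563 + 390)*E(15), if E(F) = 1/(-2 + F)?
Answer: 953/13 ≈ 73.308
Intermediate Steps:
(563 + 390)*E(15) = (563 + 390)/(-2 + 15) = 953/13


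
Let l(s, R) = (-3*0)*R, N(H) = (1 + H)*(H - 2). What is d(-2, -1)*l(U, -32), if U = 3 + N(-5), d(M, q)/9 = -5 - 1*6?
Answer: 0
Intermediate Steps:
d(M, q) = -99 (d(M, q) = 9*(-5 - 1*6) = 9*(-5 - 6) = 9*(-11) = -99)
N(H) = (1 + H)*(-2 + H)
U = 31 (U = 3 + (-2 + (-5)**2 - 1*(-5)) = 3 + (-2 + 25 + 5) = 3 + 28 = 31)
l(s, R) = 0 (l(s, R) = 0*R = 0)
d(-2, -1)*l(U, -32) = -99*0 = 0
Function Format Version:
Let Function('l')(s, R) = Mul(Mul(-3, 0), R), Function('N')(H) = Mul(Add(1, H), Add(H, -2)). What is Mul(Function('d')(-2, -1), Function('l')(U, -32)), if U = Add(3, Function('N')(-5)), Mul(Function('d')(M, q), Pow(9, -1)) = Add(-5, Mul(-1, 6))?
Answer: 0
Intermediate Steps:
Function('d')(M, q) = -99 (Function('d')(M, q) = Mul(9, Add(-5, Mul(-1, 6))) = Mul(9, Add(-5, -6)) = Mul(9, -11) = -99)
Function('N')(H) = Mul(Add(1, H), Add(-2, H))
U = 31 (U = Add(3, Add(-2, Pow(-5, 2), Mul(-1, -5))) = Add(3, Add(-2, 25, 5)) = Add(3, 28) = 31)
Function('l')(s, R) = 0 (Function('l')(s, R) = Mul(0, R) = 0)
Mul(Function('d')(-2, -1), Function('l')(U, -32)) = Mul(-99, 0) = 0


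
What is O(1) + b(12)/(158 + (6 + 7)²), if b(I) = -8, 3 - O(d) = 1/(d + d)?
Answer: 1619/654 ≈ 2.4755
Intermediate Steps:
O(d) = 3 - 1/(2*d) (O(d) = 3 - 1/(d + d) = 3 - 1/(2*d))
O(1) + b(12)/(158 + (6 + 7)²) = (3 - ½/1) - 8/(158 + (6 + 7)²) = (3 - ½*1) - 8/(158 + 13²) = (3 - ½) - 8/(158 + 169) = 5/2 - 8/327 = 1619/654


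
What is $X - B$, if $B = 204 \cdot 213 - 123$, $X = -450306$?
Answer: $-493635$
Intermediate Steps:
$B = 43329$ ($B = 43452 - 123 = 43329$)
$X - B = -450306 - 43329 = -493635$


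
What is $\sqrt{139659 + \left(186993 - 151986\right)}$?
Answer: $\sqrt{174666} \approx 417.93$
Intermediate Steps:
$\sqrt{139659 + \left(186993 - 151986\right)} = \sqrt{139659 + 35007} = \sqrt{174666}$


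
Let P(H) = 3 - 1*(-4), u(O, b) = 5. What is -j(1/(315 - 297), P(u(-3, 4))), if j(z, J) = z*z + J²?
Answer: -15877/324 ≈ -49.003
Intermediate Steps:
P(H) = 7 (P(H) = 3 + 4 = 7)
j(z, J) = J² + z² (j(z, J) = z² + J² = J² + z²)
-j(1/(315 - 297), P(u(-3, 4))) = -(7² + (1/(315 - 297))²) = -(49 + (1/18)²) = -(49 + 1/324) = -1*15877/324 = -15877/324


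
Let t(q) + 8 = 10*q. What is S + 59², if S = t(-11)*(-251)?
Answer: 33099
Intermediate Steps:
t(q) = -8 + 10*q
S = 29618 (S = (-8 + 10*(-11))*(-251) = (-8 - 110)*(-251) = -118*(-251) = 29618)
S + 59² = 29618 + 59² = 29618 + 3481 = 33099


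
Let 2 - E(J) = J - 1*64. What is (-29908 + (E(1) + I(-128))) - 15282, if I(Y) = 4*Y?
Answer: -45637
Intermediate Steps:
E(J) = 66 - J (E(J) = 2 - (J - 1*64) = 2 - (J - 64) = 2 - (-64 + J) = 2 + (64 - J) = 66 - J)
(-29908 + (E(1) + I(-128))) - 15282 = (-29908 + ((66 - 1*1) + 4*(-128))) - 15282 = (-29908 + ((66 - 1) - 512)) - 15282 = (-29908 + (65 - 512)) - 15282 = (-29908 - 447) - 15282 = -30355 - 15282 = -45637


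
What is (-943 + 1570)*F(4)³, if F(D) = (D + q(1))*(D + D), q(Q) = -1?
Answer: 8667648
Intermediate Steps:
F(D) = 2*D*(-1 + D) (F(D) = (D - 1)*(D + D) = (-1 + D)*(2*D) = 2*D*(-1 + D))
(-943 + 1570)*F(4)³ = (-943 + 1570)*(2*4*(-1 + 4))³ = 627*(2*4*3)³ = 627*24³ = 627*13824 = 8667648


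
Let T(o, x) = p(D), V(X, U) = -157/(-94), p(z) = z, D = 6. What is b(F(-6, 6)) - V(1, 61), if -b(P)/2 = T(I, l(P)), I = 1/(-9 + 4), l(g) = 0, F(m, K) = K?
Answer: -1285/94 ≈ -13.670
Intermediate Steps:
V(X, U) = 157/94 (V(X, U) = -157*(-1/94) = 157/94)
I = -1/5 (I = 1/(-5) = -1/5 ≈ -0.20000)
T(o, x) = 6
b(P) = -12 (b(P) = -2*6 = -12)
b(F(-6, 6)) - V(1, 61) = -12 - 1*157/94 = -12 - 157/94 = -1285/94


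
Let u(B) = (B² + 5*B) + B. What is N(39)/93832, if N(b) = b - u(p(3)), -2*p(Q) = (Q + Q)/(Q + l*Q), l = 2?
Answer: 46/105561 ≈ 0.00043577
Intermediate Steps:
p(Q) = -⅓ (p(Q) = -(Q + Q)/(2*(Q + 2*Q)) = -2*Q/(2*(3*Q)) = -2*Q*1/(3*Q)/2 = -½*⅔ = -⅓)
u(B) = B² + 6*B
N(b) = 17/9 + b (N(b) = b - (-1)*(6 - ⅓)/3 = b - (-1)*17/(3*3) = b - 1*(-17/9) = b + 17/9 = 17/9 + b)
N(39)/93832 = (17/9 + 39)/93832 = (368/9)*(1/93832) = 46/105561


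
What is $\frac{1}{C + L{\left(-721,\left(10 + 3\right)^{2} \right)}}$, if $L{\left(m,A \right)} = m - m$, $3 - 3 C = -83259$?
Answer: $\frac{1}{27754} \approx 3.6031 \cdot 10^{-5}$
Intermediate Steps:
$C = 27754$ ($C = 1 - -27753 = 1 + 27753 = 27754$)
$L{\left(m,A \right)} = 0$
$\frac{1}{C + L{\left(-721,\left(10 + 3\right)^{2} \right)}} = \frac{1}{27754 + 0} = \frac{1}{27754}$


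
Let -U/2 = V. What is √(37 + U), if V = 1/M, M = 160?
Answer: √14795/20 ≈ 6.0817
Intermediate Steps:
V = 1/160 ≈ 0.0062500
U = -1/80 (U = -2*1/160 = -1/80 ≈ -0.012500)
√(37 + U) = √(37 - 1/80) = √(2959/80) = √14795/20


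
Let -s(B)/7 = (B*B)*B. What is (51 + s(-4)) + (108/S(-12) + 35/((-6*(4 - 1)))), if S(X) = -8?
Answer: 4352/9 ≈ 483.56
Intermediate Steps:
s(B) = -7*B**3 (s(B) = -7*B*B*B = -7*B**2*B = -7*B**3)
(51 + s(-4)) + (108/S(-12) + 35/((-6*(4 - 1)))) = (51 - 7*(-4)**3) + (108/(-8) + 35/((-6*(4 - 1)))) = (51 - 7*(-64)) + (108*(-1/8) + 35/((-6*3))) = (51 + 448) + (-27/2 + 35/(-18)) = 499 + (-27/2 + 35*(-1/18)) = 499 + (-27/2 - 35/18) = 499 - 139/9 = 4352/9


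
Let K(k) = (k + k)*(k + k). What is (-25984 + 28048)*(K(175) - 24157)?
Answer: 202979952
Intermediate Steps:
K(k) = 4*k² (K(k) = (2*k)*(2*k) = 4*k²)
(-25984 + 28048)*(K(175) - 24157) = (-25984 + 28048)*(4*175² - 24157) = 2064*(4*30625 - 24157) = 2064*(122500 - 24157) = 2064*98343 = 202979952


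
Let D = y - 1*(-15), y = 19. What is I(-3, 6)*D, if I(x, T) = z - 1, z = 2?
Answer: 34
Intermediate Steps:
I(x, T) = 1 (I(x, T) = 2 - 1 = 1)
D = 34 (D = 19 - 1*(-15) = 19 + 15 = 34)
I(-3, 6)*D = 1*34 = 34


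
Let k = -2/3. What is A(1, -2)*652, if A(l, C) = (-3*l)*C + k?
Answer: 10432/3 ≈ 3477.3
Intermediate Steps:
k = -2/3 (k = -2*1/3 = -2/3 ≈ -0.66667)
A(l, C) = -2/3 - 3*C*l (A(l, C) = (-3*l)*C - 2/3 = -3*C*l - 2/3 = -2/3 - 3*C*l)
A(1, -2)*652 = (-2/3 - 3*(-2)*1)*652 = (-2/3 + 6)*652 = (16/3)*652 = 10432/3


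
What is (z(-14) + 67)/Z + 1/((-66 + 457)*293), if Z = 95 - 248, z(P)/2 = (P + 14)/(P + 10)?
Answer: -451504/1031067 ≈ -0.43790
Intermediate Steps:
z(P) = 2*(14 + P)/(10 + P) (z(P) = 2*((P + 14)/(P + 10)) = 2*((14 + P)/(10 + P)) = 2*(14 + P)/(10 + P))
Z = -153
(z(-14) + 67)/Z + 1/((-66 + 457)*293) = (2*(14 - 14)/(10 - 14) + 67)/(-153) + 1/((-66 + 457)*293) = (2*0/(-4) + 67)*(-1/153) + (1/293)/391 = (2*(-¼)*0 + 67)*(-1/153) + (1/391)*(1/293) = (0 + 67)*(-1/153) + 1/114563 = 67*(-1/153) + 1/114563 = -67/153 + 1/114563 = -451504/1031067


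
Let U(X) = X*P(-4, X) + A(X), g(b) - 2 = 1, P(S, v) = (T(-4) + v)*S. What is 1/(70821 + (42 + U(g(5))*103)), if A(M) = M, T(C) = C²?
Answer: 1/47688 ≈ 2.0970e-5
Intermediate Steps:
P(S, v) = S*(16 + v) (P(S, v) = ((-4)² + v)*S = (16 + v)*S = S*(16 + v))
g(b) = 3 (g(b) = 2 + 1 = 3)
U(X) = X + X*(-64 - 4*X) (U(X) = X*(-4*(16 + X)) + X = X*(-64 - 4*X) + X = X + X*(-64 - 4*X))
1/(70821 + (42 + U(g(5))*103)) = 1/(70821 + (42 + (3*(-63 - 4*3))*103)) = 1/(70821 + (42 + (3*(-63 - 12))*103)) = 1/(70821 + (42 + (3*(-75))*103)) = 1/(70821 + (42 - 225*103)) = 1/(70821 + (42 - 23175)) = 1/(70821 - 23133) = 1/47688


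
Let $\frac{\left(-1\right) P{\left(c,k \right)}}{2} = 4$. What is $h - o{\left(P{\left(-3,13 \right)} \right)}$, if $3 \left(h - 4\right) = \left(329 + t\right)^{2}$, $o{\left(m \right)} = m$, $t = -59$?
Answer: $24312$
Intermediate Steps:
$P{\left(c,k \right)} = -8$ ($P{\left(c,k \right)} = \left(-2\right) 4 = -8$)
$h = 24304$ ($h = 4 + \frac{\left(329 - 59\right)^{2}}{3} = 4 + \frac{270^{2}}{3} = 4 + \frac{1}{3} \cdot 72900 = 4 + 24300 = 24304$)
$h - o{\left(P{\left(-3,13 \right)} \right)} = 24304 - -8 = 24304 + 8 = 24312$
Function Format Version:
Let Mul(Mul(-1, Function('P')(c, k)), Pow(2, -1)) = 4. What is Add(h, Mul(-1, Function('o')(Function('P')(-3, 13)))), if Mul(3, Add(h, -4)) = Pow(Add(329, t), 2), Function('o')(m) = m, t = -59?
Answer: 24312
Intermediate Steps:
Function('P')(c, k) = -8 (Function('P')(c, k) = Mul(-2, 4) = -8)
h = 24304 (h = Add(4, Mul(Rational(1, 3), Pow(Add(329, -59), 2))) = Add(4, Mul(Rational(1, 3), Pow(270, 2))) = Add(4, Mul(Rational(1, 3), 72900)) = Add(4, 24300) = 24304)
Add(h, Mul(-1, Function('o')(Function('P')(-3, 13)))) = Add(24304, Mul(-1, -8)) = Add(24304, 8) = 24312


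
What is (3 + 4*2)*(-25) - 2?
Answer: -277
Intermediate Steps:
(3 + 4*2)*(-25) - 2 = (3 + 8)*(-25) - 2 = 11*(-25) - 2 = -275 - 2 = -277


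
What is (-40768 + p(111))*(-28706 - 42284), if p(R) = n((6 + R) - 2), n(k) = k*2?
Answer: 2877792620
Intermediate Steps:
n(k) = 2*k
p(R) = 8 + 2*R (p(R) = 2*((6 + R) - 2) = 2*(4 + R) = 8 + 2*R)
(-40768 + p(111))*(-28706 - 42284) = (-40768 + (8 + 2*111))*(-28706 - 42284) = (-40768 + (8 + 222))*(-70990) = (-40768 + 230)*(-70990) = -40538*(-70990) = 2877792620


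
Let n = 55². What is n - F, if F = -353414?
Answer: 356439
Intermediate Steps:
n = 3025
n - F = 3025 - 1*(-353414) = 3025 + 353414 = 356439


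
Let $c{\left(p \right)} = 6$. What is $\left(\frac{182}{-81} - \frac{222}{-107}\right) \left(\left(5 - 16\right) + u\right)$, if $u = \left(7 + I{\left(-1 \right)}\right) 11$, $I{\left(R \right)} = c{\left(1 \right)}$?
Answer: $- \frac{65648}{2889} \approx -22.723$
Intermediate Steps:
$I{\left(R \right)} = 6$
$u = 143$ ($u = \left(7 + 6\right) 11 = 13 \cdot 11 = 143$)
$\left(\frac{182}{-81} - \frac{222}{-107}\right) \left(\left(5 - 16\right) + u\right) = \left(\frac{182}{-81} - \frac{222}{-107}\right) \left(\left(5 - 16\right) + 143\right) = \left(182 \left(- \frac{1}{81}\right) - - \frac{222}{107}\right) \left(\left(5 - 16\right) + 143\right) = \left(- \frac{182}{81} + \frac{222}{107}\right) \left(-11 + 143\right) = \left(- \frac{1492}{8667}\right) 132 = - \frac{65648}{2889}$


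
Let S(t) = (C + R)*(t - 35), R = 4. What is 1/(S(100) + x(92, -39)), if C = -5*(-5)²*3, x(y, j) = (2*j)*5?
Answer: -1/24505 ≈ -4.0808e-5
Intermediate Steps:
x(y, j) = 10*j
C = -375 (C = -5*25*3 = -125*3 = -375)
S(t) = 12985 - 371*t (S(t) = (-375 + 4)*(t - 35) = -371*(-35 + t) = 12985 - 371*t)
1/(S(100) + x(92, -39)) = 1/((12985 - 371*100) + 10*(-39)) = 1/((12985 - 37100) - 390) = 1/(-24115 - 390) = 1/(-24505) = -1/24505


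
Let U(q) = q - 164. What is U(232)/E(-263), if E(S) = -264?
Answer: -17/66 ≈ -0.25758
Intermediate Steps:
U(q) = -164 + q
U(232)/E(-263) = (-164 + 232)/(-264) = 68*(-1/264) = -17/66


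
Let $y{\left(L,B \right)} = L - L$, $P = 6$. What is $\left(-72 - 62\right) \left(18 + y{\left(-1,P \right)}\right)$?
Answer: $-2412$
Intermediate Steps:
$y{\left(L,B \right)} = 0$
$\left(-72 - 62\right) \left(18 + y{\left(-1,P \right)}\right) = \left(-72 - 62\right) \left(18 + 0\right) = \left(-134\right) 18 = -2412$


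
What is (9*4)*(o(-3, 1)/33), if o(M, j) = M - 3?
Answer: -72/11 ≈ -6.5455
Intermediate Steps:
o(M, j) = -3 + M
(9*4)*(o(-3, 1)/33) = (9*4)*((-3 - 3)/33) = 36*(-6*1/33) = 36*(-2/11) = -72/11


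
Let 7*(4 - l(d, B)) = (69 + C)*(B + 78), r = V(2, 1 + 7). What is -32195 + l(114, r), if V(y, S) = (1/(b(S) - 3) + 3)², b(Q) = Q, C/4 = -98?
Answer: -4920887/175 ≈ -28119.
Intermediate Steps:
C = -392 (C = 4*(-98) = -392)
V(y, S) = (3 + 1/(-3 + S))² (V(y, S) = (1/(S - 3) + 3)² = (1/(-3 + S) + 3)² = (3 + 1/(-3 + S))²)
r = 256/25 (r = (-8 + 3*(1 + 7))²/(-3 + (1 + 7))² = (-8 + 3*8)²/(-3 + 8)² = (-8 + 24)²/5² = 16²*(1/25) = 256*(1/25) = 256/25 ≈ 10.240)
l(d, B) = 25222/7 + 323*B/7 (l(d, B) = 4 - (69 - 392)*(B + 78)/7 = 4 - (-323)*(78 + B)/7 = 4 - (-25194 - 323*B)/7 = 4 + (25194/7 + 323*B/7) = 25222/7 + 323*B/7)
-32195 + l(114, r) = -32195 + (25222/7 + (323/7)*(256/25)) = -32195 + (25222/7 + 82688/175) = -32195 + 713238/175 = -4920887/175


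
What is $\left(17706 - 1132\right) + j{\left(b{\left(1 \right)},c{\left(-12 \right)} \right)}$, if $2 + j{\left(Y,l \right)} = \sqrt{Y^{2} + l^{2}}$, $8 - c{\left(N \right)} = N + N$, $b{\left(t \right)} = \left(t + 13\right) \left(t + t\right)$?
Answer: $16572 + 4 \sqrt{113} \approx 16615.0$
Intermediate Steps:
$b{\left(t \right)} = 2 t \left(13 + t\right)$ ($b{\left(t \right)} = \left(13 + t\right) 2 t = 2 t \left(13 + t\right)$)
$c{\left(N \right)} = 8 - 2 N$ ($c{\left(N \right)} = 8 - \left(N + N\right) = 8 - 2 N$)
$j{\left(Y,l \right)} = -2 + \sqrt{Y^{2} + l^{2}}$
$\left(17706 - 1132\right) + j{\left(b{\left(1 \right)},c{\left(-12 \right)} \right)} = \left(17706 - 1132\right) - \left(2 - \sqrt{\left(2 \cdot 1 \left(13 + 1\right)\right)^{2} + \left(8 - -24\right)^{2}}\right) = 16574 - \left(2 - \sqrt{\left(2 \cdot 1 \cdot 14\right)^{2} + \left(8 + 24\right)^{2}}\right) = 16574 - \left(2 - \sqrt{28^{2} + 32^{2}}\right) = 16574 - \left(2 - \sqrt{784 + 1024}\right) = 16574 - \left(2 - \sqrt{1808}\right) = 16574 - \left(2 - 4 \sqrt{113}\right) = 16572 + 4 \sqrt{113}$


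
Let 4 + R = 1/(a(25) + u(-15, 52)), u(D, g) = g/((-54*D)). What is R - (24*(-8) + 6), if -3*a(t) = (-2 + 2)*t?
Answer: 5137/26 ≈ 197.58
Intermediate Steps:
u(D, g) = -g/(54*D) (u(D, g) = g*(-1/(54*D)) = -g/(54*D))
a(t) = 0 (a(t) = -(-2 + 2)*t/3 = -0*t = -⅓*0 = 0)
R = 301/26 (R = -4 + 1/(0 - 1/54*52/(-15)) = -4 + 1/(0 - 1/54*52*(-1/15)) = -4 + 1/(0 + 26/405) = -4 + 1/(26/405) = -4 + 405/26 = 301/26 ≈ 11.577)
R - (24*(-8) + 6) = 301/26 - (24*(-8) + 6) = 301/26 - (-192 + 6) = 301/26 - 1*(-186) = 301/26 + 186 = 5137/26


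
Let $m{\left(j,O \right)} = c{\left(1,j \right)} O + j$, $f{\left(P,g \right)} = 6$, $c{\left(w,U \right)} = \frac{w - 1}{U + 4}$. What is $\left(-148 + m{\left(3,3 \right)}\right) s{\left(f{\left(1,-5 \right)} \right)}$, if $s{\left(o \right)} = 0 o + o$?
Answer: $-870$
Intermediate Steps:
$c{\left(w,U \right)} = \frac{-1 + w}{4 + U}$
$m{\left(j,O \right)} = j$ ($m{\left(j,O \right)} = \frac{-1 + 1}{4 + j} O + j = \frac{1}{4 + j} 0 O + j = 0 O + j = 0 + j = j$)
$s{\left(o \right)} = o$ ($s{\left(o \right)} = 0 + o = o$)
$\left(-148 + m{\left(3,3 \right)}\right) s{\left(f{\left(1,-5 \right)} \right)} = \left(-148 + 3\right) 6 = \left(-145\right) 6 = -870$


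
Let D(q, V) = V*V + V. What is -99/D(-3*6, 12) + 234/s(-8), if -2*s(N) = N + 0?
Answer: 3009/52 ≈ 57.865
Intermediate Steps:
D(q, V) = V + V**2 (D(q, V) = V**2 + V = V + V**2)
s(N) = -N/2 (s(N) = -(N + 0)/2 = -N/2)
-99/D(-3*6, 12) + 234/s(-8) = -99*1/(12*(1 + 12)) + 234/((-1/2*(-8))) = -99/(12*13) + 234/4 = -99/156 + 234*(1/4) = -99*1/156 + 117/2 = -33/52 + 117/2 = 3009/52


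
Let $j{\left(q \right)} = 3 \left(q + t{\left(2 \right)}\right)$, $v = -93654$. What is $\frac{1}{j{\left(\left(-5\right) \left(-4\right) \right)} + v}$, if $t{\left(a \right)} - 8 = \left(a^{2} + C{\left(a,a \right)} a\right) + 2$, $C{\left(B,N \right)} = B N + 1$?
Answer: $- \frac{1}{93522} \approx -1.0693 \cdot 10^{-5}$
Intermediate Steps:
$C{\left(B,N \right)} = 1 + B N$
$t{\left(a \right)} = 10 + a^{2} + a \left(1 + a^{2}\right)$ ($t{\left(a \right)} = 8 + \left(\left(a^{2} + \left(1 + a a\right) a\right) + 2\right) = 8 + \left(\left(a^{2} + \left(1 + a^{2}\right) a\right) + 2\right) = 8 + \left(\left(a^{2} + a \left(1 + a^{2}\right)\right) + 2\right) = 8 + \left(2 + a^{2} + a \left(1 + a^{2}\right)\right) = 10 + a^{2} + a \left(1 + a^{2}\right)$)
$j{\left(q \right)} = 72 + 3 q$ ($j{\left(q \right)} = 3 \left(q + \left(10 + 2 + 2^{2} + 2^{3}\right)\right) = 3 \left(q + \left(10 + 2 + 4 + 8\right)\right) = 3 \left(q + 24\right) = 3 \left(24 + q\right) = 72 + 3 q$)
$\frac{1}{j{\left(\left(-5\right) \left(-4\right) \right)} + v} = \frac{1}{\left(72 + 3 \left(\left(-5\right) \left(-4\right)\right)\right) - 93654} = \frac{1}{\left(72 + 3 \cdot 20\right) - 93654} = \frac{1}{\left(72 + 60\right) - 93654} = \frac{1}{132 - 93654} = \frac{1}{-93522} = - \frac{1}{93522}$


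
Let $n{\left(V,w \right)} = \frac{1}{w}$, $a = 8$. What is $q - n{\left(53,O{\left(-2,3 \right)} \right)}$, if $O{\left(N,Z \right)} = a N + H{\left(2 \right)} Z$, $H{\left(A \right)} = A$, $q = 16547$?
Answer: $\frac{165471}{10} \approx 16547.0$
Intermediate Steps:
$O{\left(N,Z \right)} = 2 Z + 8 N$ ($O{\left(N,Z \right)} = 8 N + 2 Z = 2 Z + 8 N$)
$q - n{\left(53,O{\left(-2,3 \right)} \right)} = 16547 - \frac{1}{2 \cdot 3 + 8 \left(-2\right)} = 16547 - \frac{1}{6 - 16} = 16547 - \frac{1}{-10} = 16547 - - \frac{1}{10} = 16547 + \frac{1}{10} = \frac{165471}{10}$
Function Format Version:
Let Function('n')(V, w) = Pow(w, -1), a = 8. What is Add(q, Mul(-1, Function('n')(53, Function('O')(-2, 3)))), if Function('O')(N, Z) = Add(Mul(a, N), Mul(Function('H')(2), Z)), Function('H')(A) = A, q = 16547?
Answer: Rational(165471, 10) ≈ 16547.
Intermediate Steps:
Function('O')(N, Z) = Add(Mul(2, Z), Mul(8, N)) (Function('O')(N, Z) = Add(Mul(8, N), Mul(2, Z)) = Add(Mul(2, Z), Mul(8, N)))
Add(q, Mul(-1, Function('n')(53, Function('O')(-2, 3)))) = Add(16547, Mul(-1, Pow(Add(Mul(2, 3), Mul(8, -2)), -1))) = Add(16547, Mul(-1, Pow(Add(6, -16), -1))) = Add(16547, Mul(-1, Pow(-10, -1))) = Add(16547, Mul(-1, Rational(-1, 10))) = Add(16547, Rational(1, 10)) = Rational(165471, 10)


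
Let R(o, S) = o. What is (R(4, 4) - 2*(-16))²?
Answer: 1296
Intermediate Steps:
(R(4, 4) - 2*(-16))² = (4 - 2*(-16))² = (4 + 32)² = 36² = 1296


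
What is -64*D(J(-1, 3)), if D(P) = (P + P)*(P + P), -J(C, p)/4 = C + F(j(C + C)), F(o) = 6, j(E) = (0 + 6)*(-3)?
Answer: -102400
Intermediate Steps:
j(E) = -18 (j(E) = 6*(-3) = -18)
J(C, p) = -24 - 4*C (J(C, p) = -4*(C + 6) = -4*(6 + C) = -24 - 4*C)
D(P) = 4*P² (D(P) = (2*P)*(2*P) = 4*P²)
-64*D(J(-1, 3)) = -256*(-24 - 4*(-1))² = -256*(-24 + 4)² = -256*(-20)² = -256*400 = -64*1600 = -102400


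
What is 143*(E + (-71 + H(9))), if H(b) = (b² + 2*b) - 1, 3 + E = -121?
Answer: -13871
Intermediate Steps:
E = -124 (E = -3 - 121 = -124)
H(b) = -1 + b² + 2*b
143*(E + (-71 + H(9))) = 143*(-124 + (-71 + (-1 + 9² + 2*9))) = 143*(-124 + (-71 + (-1 + 81 + 18))) = 143*(-124 + (-71 + 98)) = 143*(-124 + 27) = 143*(-97) = -13871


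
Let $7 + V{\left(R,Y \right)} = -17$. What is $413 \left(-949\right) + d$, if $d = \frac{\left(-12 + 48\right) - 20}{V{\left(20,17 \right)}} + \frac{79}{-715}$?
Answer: $- \frac{840706532}{2145} \approx -3.9194 \cdot 10^{5}$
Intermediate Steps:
$V{\left(R,Y \right)} = -24$ ($V{\left(R,Y \right)} = -7 - 17 = -24$)
$d = - \frac{1667}{2145}$ ($d = \frac{\left(-12 + 48\right) - 20}{-24} + \frac{79}{-715} = \left(36 - 20\right) \left(- \frac{1}{24}\right) + 79 \left(- \frac{1}{715}\right) = 16 \left(- \frac{1}{24}\right) - \frac{79}{715} = - \frac{2}{3} - \frac{79}{715} = - \frac{1667}{2145} \approx -0.77716$)
$413 \left(-949\right) + d = 413 \left(-949\right) - \frac{1667}{2145} = -391937 - \frac{1667}{2145} = - \frac{840706532}{2145}$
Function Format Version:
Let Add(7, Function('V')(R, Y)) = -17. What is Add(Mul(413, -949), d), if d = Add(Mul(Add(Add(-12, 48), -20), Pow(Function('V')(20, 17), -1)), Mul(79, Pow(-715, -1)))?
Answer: Rational(-840706532, 2145) ≈ -3.9194e+5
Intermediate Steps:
Function('V')(R, Y) = -24 (Function('V')(R, Y) = Add(-7, -17) = -24)
d = Rational(-1667, 2145) (d = Add(Mul(Add(Add(-12, 48), -20), Pow(-24, -1)), Mul(79, Pow(-715, -1))) = Add(Mul(Add(36, -20), Rational(-1, 24)), Mul(79, Rational(-1, 715))) = Add(Mul(16, Rational(-1, 24)), Rational(-79, 715)) = Add(Rational(-2, 3), Rational(-79, 715)) = Rational(-1667, 2145) ≈ -0.77716)
Add(Mul(413, -949), d) = Add(Mul(413, -949), Rational(-1667, 2145)) = Add(-391937, Rational(-1667, 2145)) = Rational(-840706532, 2145)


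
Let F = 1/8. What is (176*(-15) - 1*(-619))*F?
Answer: -2021/8 ≈ -252.63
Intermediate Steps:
F = 1/8 ≈ 0.12500
(176*(-15) - 1*(-619))*F = (176*(-15) - 1*(-619))*(1/8) = (-2640 + 619)*(1/8) = -2021*1/8 = -2021/8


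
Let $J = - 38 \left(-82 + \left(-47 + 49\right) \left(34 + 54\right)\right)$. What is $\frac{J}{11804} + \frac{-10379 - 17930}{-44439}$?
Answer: $\frac{43855832}{131139489} \approx 0.33442$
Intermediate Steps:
$J = -3572$ ($J = - 38 \left(-82 + 2 \cdot 88\right) = - 38 \left(-82 + 176\right) = \left(-38\right) 94 = -3572$)
$\frac{J}{11804} + \frac{-10379 - 17930}{-44439} = - \frac{3572}{11804} + \frac{-10379 - 17930}{-44439} = \left(-3572\right) \frac{1}{11804} - - \frac{28309}{44439} = - \frac{893}{2951} + \frac{28309}{44439} = \frac{43855832}{131139489}$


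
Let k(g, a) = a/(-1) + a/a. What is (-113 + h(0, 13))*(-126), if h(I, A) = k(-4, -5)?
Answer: 13482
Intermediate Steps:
k(g, a) = 1 - a (k(g, a) = a*(-1) + 1 = -a + 1 = 1 - a)
h(I, A) = 6 (h(I, A) = 1 - 1*(-5) = 1 + 5 = 6)
(-113 + h(0, 13))*(-126) = (-113 + 6)*(-126) = -107*(-126) = 13482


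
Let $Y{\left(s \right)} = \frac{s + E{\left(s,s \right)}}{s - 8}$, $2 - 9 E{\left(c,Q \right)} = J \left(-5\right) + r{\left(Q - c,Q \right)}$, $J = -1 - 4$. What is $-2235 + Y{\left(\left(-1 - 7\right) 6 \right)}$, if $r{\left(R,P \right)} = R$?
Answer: $- \frac{160855}{72} \approx -2234.1$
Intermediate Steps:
$J = -5$
$E{\left(c,Q \right)} = - \frac{23}{9} - \frac{Q}{9} + \frac{c}{9}$ ($E{\left(c,Q \right)} = \frac{2}{9} - \frac{\left(-5\right) \left(-5\right) + \left(Q - c\right)}{9} = \frac{2}{9} - \frac{25 + \left(Q - c\right)}{9} = \frac{2}{9} - \frac{25 + Q - c}{9} = \frac{2}{9} - \left(\frac{25}{9} - \frac{c}{9} + \frac{Q}{9}\right) = - \frac{23}{9} - \frac{Q}{9} + \frac{c}{9}$)
$Y{\left(s \right)} = \frac{- \frac{23}{9} + s}{-8 + s}$ ($Y{\left(s \right)} = \frac{s - \frac{23}{9}}{s - 8} = \frac{s - \frac{23}{9}}{-8 + s} = \frac{- \frac{23}{9} + s}{-8 + s}$)
$-2235 + Y{\left(\left(-1 - 7\right) 6 \right)} = -2235 + \frac{- \frac{23}{9} + \left(-1 - 7\right) 6}{-8 + \left(-1 - 7\right) 6} = -2235 + \frac{- \frac{23}{9} - 48}{-8 - 48} = -2235 + \frac{1}{-56} \left(- \frac{455}{9}\right) = -2235 - - \frac{65}{72} = -2235 + \frac{65}{72} = - \frac{160855}{72}$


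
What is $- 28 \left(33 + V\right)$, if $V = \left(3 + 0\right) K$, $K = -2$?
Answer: $-756$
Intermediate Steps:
$V = -6$ ($V = \left(3 + 0\right) \left(-2\right) = 3 \left(-2\right) = -6$)
$- 28 \left(33 + V\right) = - 28 \left(33 - 6\right) = \left(-28\right) 27 = -756$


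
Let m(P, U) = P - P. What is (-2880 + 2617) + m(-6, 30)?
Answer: -263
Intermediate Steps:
m(P, U) = 0
(-2880 + 2617) + m(-6, 30) = (-2880 + 2617) + 0 = -263 + 0 = -263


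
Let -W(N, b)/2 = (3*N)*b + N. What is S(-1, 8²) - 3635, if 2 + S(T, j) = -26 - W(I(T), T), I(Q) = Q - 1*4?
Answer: -3643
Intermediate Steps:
I(Q) = -4 + Q (I(Q) = Q - 4 = -4 + Q)
W(N, b) = -2*N - 6*N*b (W(N, b) = -2*((3*N)*b + N) = -2*(3*N*b + N) = -2*(N + 3*N*b) = -2*N - 6*N*b)
S(T, j) = -28 + 2*(1 + 3*T)*(-4 + T) (S(T, j) = -2 + (-26 - (-2)*(-4 + T)*(1 + 3*T)) = -2 + (-26 - (-2)*(1 + 3*T)*(-4 + T)) = -2 + (-26 + 2*(1 + 3*T)*(-4 + T)) = -28 + 2*(1 + 3*T)*(-4 + T))
S(-1, 8²) - 3635 = (-36 - 22*(-1) + 6*(-1)²) - 3635 = (-36 + 22 + 6*1) - 3635 = (-36 + 22 + 6) - 3635 = -8 - 3635 = -3643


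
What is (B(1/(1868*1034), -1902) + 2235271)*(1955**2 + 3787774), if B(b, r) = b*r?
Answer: 16427473839617086075/965756 ≈ 1.7010e+13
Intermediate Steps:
(B(1/(1868*1034), -1902) + 2235271)*(1955**2 + 3787774) = ((1/(1868*1034))*(-1902) + 2235271)*(1955**2 + 3787774) = (((1/1868)*(1/1034))*(-1902) + 2235271)*(3822025 + 3787774) = ((1/1931512)*(-1902) + 2235271)*7609799 = (-951/965756 + 2235271)*7609799 = (2158726378925/965756)*7609799 = 16427473839617086075/965756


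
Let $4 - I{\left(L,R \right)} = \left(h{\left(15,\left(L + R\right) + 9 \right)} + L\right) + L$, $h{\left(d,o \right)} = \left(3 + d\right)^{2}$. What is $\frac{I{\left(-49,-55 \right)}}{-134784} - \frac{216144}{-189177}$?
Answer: $\frac{1620819455}{1416557376} \approx 1.1442$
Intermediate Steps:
$I{\left(L,R \right)} = -320 - 2 L$ ($I{\left(L,R \right)} = 4 - \left(\left(\left(3 + 15\right)^{2} + L\right) + L\right) = 4 - \left(\left(18^{2} + L\right) + L\right) = 4 - \left(\left(324 + L\right) + L\right) = 4 - \left(324 + 2 L\right) = -320 - 2 L$)
$\frac{I{\left(-49,-55 \right)}}{-134784} - \frac{216144}{-189177} = \frac{-320 - -98}{-134784} - \frac{216144}{-189177} = \left(-320 + 98\right) \left(- \frac{1}{134784}\right) - - \frac{72048}{63059} = \left(-222\right) \left(- \frac{1}{134784}\right) + \frac{72048}{63059} = \frac{37}{22464} + \frac{72048}{63059} = \frac{1620819455}{1416557376}$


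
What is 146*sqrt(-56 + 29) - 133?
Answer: -133 + 438*I*sqrt(3) ≈ -133.0 + 758.64*I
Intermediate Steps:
146*sqrt(-56 + 29) - 133 = 146*sqrt(-27) - 133 = 146*(3*I*sqrt(3)) - 133 = 438*I*sqrt(3) - 133 = -133 + 438*I*sqrt(3)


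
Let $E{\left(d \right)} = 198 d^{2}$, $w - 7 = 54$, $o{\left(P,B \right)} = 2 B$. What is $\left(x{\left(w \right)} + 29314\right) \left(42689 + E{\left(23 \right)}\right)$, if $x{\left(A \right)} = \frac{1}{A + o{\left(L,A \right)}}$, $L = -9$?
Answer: $\frac{790888144553}{183} \approx 4.3218 \cdot 10^{9}$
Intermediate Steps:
$w = 61$ ($w = 7 + 54 = 61$)
$x{\left(A \right)} = \frac{1}{3 A}$ ($x{\left(A \right)} = \frac{1}{A + 2 A} = \frac{1}{3 A}$)
$\left(x{\left(w \right)} + 29314\right) \left(42689 + E{\left(23 \right)}\right) = \left(\frac{1}{3 \cdot 61} + 29314\right) \left(42689 + 198 \cdot 23^{2}\right) = \left(\frac{1}{3} \cdot \frac{1}{61} + 29314\right) \left(42689 + 198 \cdot 529\right) = \left(\frac{1}{183} + 29314\right) \left(42689 + 104742\right) = \frac{5364463}{183} \cdot 147431 = \frac{790888144553}{183}$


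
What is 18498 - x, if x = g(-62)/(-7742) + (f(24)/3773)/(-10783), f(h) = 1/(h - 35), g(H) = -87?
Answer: 1307978766554071/70709242142 ≈ 18498.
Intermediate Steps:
f(h) = 1/(-35 + h)
x = 794588645/70709242142 (x = -87/(-7742) + (1/((-35 + 24)*3773))/(-10783) = -87*(-1/7742) + ((1/3773)/(-11))*(-1/10783) = 87/7742 - 1/11*1/3773*(-1/10783) = 87/7742 - 1/41503*(-1/10783) = 87/7742 + 1/447526849 = 794588645/70709242142 ≈ 0.011237)
18498 - x = 18498 - 1*794588645/70709242142 = 18498 - 794588645/70709242142 = 1307978766554071/70709242142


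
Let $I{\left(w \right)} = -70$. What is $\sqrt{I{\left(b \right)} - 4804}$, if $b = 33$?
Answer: $i \sqrt{4874} \approx 69.814 i$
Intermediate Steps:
$\sqrt{I{\left(b \right)} - 4804} = \sqrt{-70 - 4804} = \sqrt{-4874} = i \sqrt{4874}$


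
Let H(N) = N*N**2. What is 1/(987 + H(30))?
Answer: 1/27987 ≈ 3.5731e-5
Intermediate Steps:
H(N) = N**3
1/(987 + H(30)) = 1/(987 + 30**3) = 1/(987 + 27000) = 1/27987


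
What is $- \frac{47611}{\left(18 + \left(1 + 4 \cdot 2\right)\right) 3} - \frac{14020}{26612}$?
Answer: $- \frac{317039888}{538893} \approx -588.32$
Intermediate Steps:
$- \frac{47611}{\left(18 + \left(1 + 4 \cdot 2\right)\right) 3} - \frac{14020}{26612} = - \frac{47611}{\left(18 + \left(1 + 8\right)\right) 3} - \frac{3505}{6653} = - \frac{47611}{\left(18 + 9\right) 3} - \frac{3505}{6653} = - \frac{47611}{27 \cdot 3} - \frac{3505}{6653} = - \frac{47611}{81} - \frac{3505}{6653} = - \frac{317039888}{538893}$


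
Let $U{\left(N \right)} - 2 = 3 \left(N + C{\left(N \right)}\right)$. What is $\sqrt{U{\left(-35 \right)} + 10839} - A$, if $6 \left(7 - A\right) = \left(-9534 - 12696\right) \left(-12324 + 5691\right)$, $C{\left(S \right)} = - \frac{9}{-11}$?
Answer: $24575258 + \frac{\sqrt{1299353}}{11} \approx 2.4575 \cdot 10^{7}$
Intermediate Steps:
$C{\left(S \right)} = \frac{9}{11}$ ($C{\left(S \right)} = \left(-9\right) \left(- \frac{1}{11}\right) = \frac{9}{11}$)
$U{\left(N \right)} = \frac{49}{11} + 3 N$ ($U{\left(N \right)} = 2 + 3 \left(N + \frac{9}{11}\right) = 2 + 3 \left(\frac{9}{11} + N\right) = 2 + \left(\frac{27}{11} + 3 N\right) = \frac{49}{11} + 3 N$)
$A = -24575258$ ($A = 7 - \frac{\left(-9534 - 12696\right) \left(-12324 + 5691\right)}{6} = 7 - \frac{\left(-22230\right) \left(-6633\right)}{6} = 7 - 24575265 = -24575258$)
$\sqrt{U{\left(-35 \right)} + 10839} - A = \sqrt{\left(\frac{49}{11} + 3 \left(-35\right)\right) + 10839} - -24575258 = \sqrt{\left(\frac{49}{11} - 105\right) + 10839} + 24575258 = \sqrt{- \frac{1106}{11} + 10839} + 24575258 = \sqrt{\frac{118123}{11}} + 24575258 = \frac{\sqrt{1299353}}{11} + 24575258 = 24575258 + \frac{\sqrt{1299353}}{11}$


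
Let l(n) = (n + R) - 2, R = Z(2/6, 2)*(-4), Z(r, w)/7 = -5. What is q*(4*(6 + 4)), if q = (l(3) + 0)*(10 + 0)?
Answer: 56400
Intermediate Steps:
Z(r, w) = -35 (Z(r, w) = 7*(-5) = -35)
R = 140 (R = -35*(-4) = 140)
l(n) = 138 + n (l(n) = (n + 140) - 2 = (140 + n) - 2 = 138 + n)
q = 1410 (q = ((138 + 3) + 0)*(10 + 0) = (141 + 0)*10 = 141*10 = 1410)
q*(4*(6 + 4)) = 1410*(4*(6 + 4)) = 1410*(4*10) = 1410*40 = 56400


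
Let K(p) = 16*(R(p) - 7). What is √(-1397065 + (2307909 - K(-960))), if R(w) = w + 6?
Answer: 2*√231555 ≈ 962.40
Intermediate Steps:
R(w) = 6 + w
K(p) = -16 + 16*p (K(p) = 16*((6 + p) - 7) = 16*(-1 + p) = -16 + 16*p)
√(-1397065 + (2307909 - K(-960))) = √(-1397065 + (2307909 - (-16 + 16*(-960)))) = √(-1397065 + (2307909 - (-16 - 15360))) = √(-1397065 + (2307909 - 1*(-15376))) = √(-1397065 + (2307909 + 15376)) = √(-1397065 + 2323285) = √926220 = 2*√231555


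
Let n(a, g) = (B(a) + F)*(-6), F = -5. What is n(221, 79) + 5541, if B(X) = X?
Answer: 4245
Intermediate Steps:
n(a, g) = 30 - 6*a (n(a, g) = (a - 5)*(-6) = (-5 + a)*(-6) = 30 - 6*a)
n(221, 79) + 5541 = (30 - 6*221) + 5541 = (30 - 1326) + 5541 = -1296 + 5541 = 4245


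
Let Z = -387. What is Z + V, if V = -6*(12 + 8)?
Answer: -507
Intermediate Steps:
V = -120 (V = -6*20 = -120)
Z + V = -387 - 120 = -507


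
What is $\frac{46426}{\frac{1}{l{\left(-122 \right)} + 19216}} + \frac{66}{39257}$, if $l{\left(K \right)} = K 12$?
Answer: $\frac{32353827396530}{39257} \approx 8.2415 \cdot 10^{8}$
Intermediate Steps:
$l{\left(K \right)} = 12 K$
$\frac{46426}{\frac{1}{l{\left(-122 \right)} + 19216}} + \frac{66}{39257} = \frac{46426}{\frac{1}{12 \left(-122\right) + 19216}} + \frac{66}{39257} = \frac{46426}{\frac{1}{-1464 + 19216}} + 66 \cdot \frac{1}{39257} = \frac{46426}{\frac{1}{17752}} + \frac{66}{39257} = 46426 \frac{1}{\frac{1}{17752}} + \frac{66}{39257} = 46426 \cdot 17752 + \frac{66}{39257} = 824154352 + \frac{66}{39257} = \frac{32353827396530}{39257}$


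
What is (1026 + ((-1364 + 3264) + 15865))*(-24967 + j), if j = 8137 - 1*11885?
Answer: -539583565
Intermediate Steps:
j = -3748 (j = 8137 - 11885 = -3748)
(1026 + ((-1364 + 3264) + 15865))*(-24967 + j) = (1026 + ((-1364 + 3264) + 15865))*(-24967 - 3748) = (1026 + (1900 + 15865))*(-28715) = (1026 + 17765)*(-28715) = 18791*(-28715) = -539583565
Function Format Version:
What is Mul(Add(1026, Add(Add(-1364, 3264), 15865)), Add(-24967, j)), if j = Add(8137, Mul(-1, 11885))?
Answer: -539583565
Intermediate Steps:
j = -3748 (j = Add(8137, -11885) = -3748)
Mul(Add(1026, Add(Add(-1364, 3264), 15865)), Add(-24967, j)) = Mul(Add(1026, Add(Add(-1364, 3264), 15865)), Add(-24967, -3748)) = Mul(Add(1026, Add(1900, 15865)), -28715) = Mul(Add(1026, 17765), -28715) = Mul(18791, -28715) = -539583565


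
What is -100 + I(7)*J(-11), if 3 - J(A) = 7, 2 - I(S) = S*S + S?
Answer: 116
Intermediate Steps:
I(S) = 2 - S - S² (I(S) = 2 - (S*S + S) = 2 - (S² + S) = 2 - (S + S²) = 2 + (-S - S²) = 2 - S - S²)
J(A) = -4 (J(A) = 3 - 1*7 = 3 - 7 = -4)
-100 + I(7)*J(-11) = -100 + (2 - 1*7 - 1*7²)*(-4) = -100 + (2 - 7 - 1*49)*(-4) = -100 + (2 - 7 - 49)*(-4) = -100 - 54*(-4) = -100 + 216 = 116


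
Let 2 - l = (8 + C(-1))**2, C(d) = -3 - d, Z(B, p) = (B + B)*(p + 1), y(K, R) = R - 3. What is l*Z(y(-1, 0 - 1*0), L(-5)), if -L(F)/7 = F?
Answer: 7344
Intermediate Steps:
L(F) = -7*F
y(K, R) = -3 + R
Z(B, p) = 2*B*(1 + p) (Z(B, p) = (2*B)*(1 + p) = 2*B*(1 + p))
l = -34 (l = 2 - (8 + (-3 - 1*(-1)))**2 = 2 - (8 + (-3 + 1))**2 = 2 - (8 - 2)**2 = 2 - 1*6**2 = 2 - 1*36 = 2 - 36 = -34)
l*Z(y(-1, 0 - 1*0), L(-5)) = -68*(-3 + (0 - 1*0))*(1 - 7*(-5)) = -68*(-3 + (0 + 0))*(1 + 35) = -68*(-3 + 0)*36 = -68*(-3)*36 = -34*(-216) = 7344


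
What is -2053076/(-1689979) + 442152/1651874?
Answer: 2069325229616/1395816185323 ≈ 1.4825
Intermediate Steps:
-2053076/(-1689979) + 442152/1651874 = -2053076*(-1/1689979) + 442152*(1/1651874) = 2053076/1689979 + 221076/825937 = 2069325229616/1395816185323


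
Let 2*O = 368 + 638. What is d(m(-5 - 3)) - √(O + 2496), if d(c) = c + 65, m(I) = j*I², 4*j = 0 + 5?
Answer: 145 - √2999 ≈ 90.237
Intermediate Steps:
j = 5/4 (j = (0 + 5)/4 = (¼)*5 = 5/4 ≈ 1.2500)
m(I) = 5*I²/4
O = 503 (O = (368 + 638)/2 = (½)*1006 = 503)
d(c) = 65 + c
d(m(-5 - 3)) - √(O + 2496) = (65 + 5*(-5 - 3)²/4) - √(503 + 2496) = (65 + (5/4)*(-8)²) - √2999 = (65 + (5/4)*64) - √2999 = (65 + 80) - √2999 = 145 - √2999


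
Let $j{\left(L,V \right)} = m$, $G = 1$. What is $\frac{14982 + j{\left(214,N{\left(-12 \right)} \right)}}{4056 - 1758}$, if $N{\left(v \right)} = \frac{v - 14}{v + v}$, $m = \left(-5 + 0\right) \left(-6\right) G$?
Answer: $\frac{2502}{383} \approx 6.5326$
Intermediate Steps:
$m = 30$ ($m = \left(-5 + 0\right) \left(-6\right) 1 = \left(-5\right) \left(-6\right) 1 = 30 \cdot 1 = 30$)
$N{\left(v \right)} = \frac{-14 + v}{2 v}$
$j{\left(L,V \right)} = 30$
$\frac{14982 + j{\left(214,N{\left(-12 \right)} \right)}}{4056 - 1758} = \frac{14982 + 30}{4056 - 1758} = \frac{15012}{2298} = 15012 \cdot \frac{1}{2298} = \frac{2502}{383}$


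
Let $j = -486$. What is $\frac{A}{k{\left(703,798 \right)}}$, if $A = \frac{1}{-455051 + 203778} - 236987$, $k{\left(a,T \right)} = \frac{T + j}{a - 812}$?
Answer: $\frac{124822679909}{1507638} \approx 82794.0$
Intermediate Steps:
$k{\left(a,T \right)} = \frac{-486 + T}{-812 + a}$ ($k{\left(a,T \right)} = \frac{T - 486}{a - 812} = \frac{-486 + T}{-812 + a}$)
$A = - \frac{59548434452}{251273}$ ($A = \frac{1}{-251273} - 236987 = - \frac{1}{251273} - 236987 = - \frac{59548434452}{251273} \approx -2.3699 \cdot 10^{5}$)
$\frac{A}{k{\left(703,798 \right)}} = - \frac{59548434452}{251273 \frac{-486 + 798}{-812 + 703}} = - \frac{59548434452}{251273 \frac{1}{-109} \cdot 312} = - \frac{59548434452}{251273 \left(\left(- \frac{1}{109}\right) 312\right)} = - \frac{59548434452}{251273 \left(- \frac{312}{109}\right)} = \left(- \frac{59548434452}{251273}\right) \left(- \frac{109}{312}\right) = \frac{124822679909}{1507638}$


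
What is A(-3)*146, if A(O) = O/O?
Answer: 146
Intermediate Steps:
A(O) = 1
A(-3)*146 = 1*146 = 146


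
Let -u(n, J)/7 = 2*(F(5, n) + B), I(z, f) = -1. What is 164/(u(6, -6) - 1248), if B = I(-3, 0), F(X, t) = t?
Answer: -82/659 ≈ -0.12443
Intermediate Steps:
B = -1
u(n, J) = 14 - 14*n (u(n, J) = -14*(n - 1) = -14*(-1 + n) = -7*(-2 + 2*n) = 14 - 14*n)
164/(u(6, -6) - 1248) = 164/((14 - 14*6) - 1248) = 164/((14 - 84) - 1248) = 164/(-70 - 1248) = 164/(-1318) = -1/1318*164 = -82/659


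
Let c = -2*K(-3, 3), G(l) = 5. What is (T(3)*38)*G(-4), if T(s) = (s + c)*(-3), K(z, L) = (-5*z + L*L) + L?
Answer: 29070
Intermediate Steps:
K(z, L) = L + L**2 - 5*z (K(z, L) = (-5*z + L**2) + L = (L**2 - 5*z) + L = L + L**2 - 5*z)
c = -54 (c = -2*(3 + 3**2 - 5*(-3)) = -2*(3 + 9 + 15) = -2*27 = -54)
T(s) = 162 - 3*s (T(s) = (s - 54)*(-3) = (-54 + s)*(-3) = 162 - 3*s)
(T(3)*38)*G(-4) = ((162 - 3*3)*38)*5 = ((162 - 9)*38)*5 = (153*38)*5 = 5814*5 = 29070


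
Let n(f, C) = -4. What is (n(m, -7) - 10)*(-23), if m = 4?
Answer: 322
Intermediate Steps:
(n(m, -7) - 10)*(-23) = (-4 - 10)*(-23) = -14*(-23) = 322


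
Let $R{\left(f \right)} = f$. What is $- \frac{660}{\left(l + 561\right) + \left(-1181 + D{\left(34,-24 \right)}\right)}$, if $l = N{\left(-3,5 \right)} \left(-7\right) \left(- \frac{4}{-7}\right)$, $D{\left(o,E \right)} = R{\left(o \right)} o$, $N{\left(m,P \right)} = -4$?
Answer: $- \frac{55}{46} \approx -1.1957$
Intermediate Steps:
$D{\left(o,E \right)} = o^{2}$ ($D{\left(o,E \right)} = o o = o^{2}$)
$l = 16$ ($l = \left(-4\right) \left(-7\right) \left(- \frac{4}{-7}\right) = 28 \left(\left(-4\right) \left(- \frac{1}{7}\right)\right) = 28 \cdot \frac{4}{7} = 16$)
$- \frac{660}{\left(l + 561\right) + \left(-1181 + D{\left(34,-24 \right)}\right)} = - \frac{660}{\left(16 + 561\right) - \left(1181 - 34^{2}\right)} = - \frac{660}{577 + \left(-1181 + 1156\right)} = - \frac{660}{577 - 25} = - \frac{660}{552} = \left(-660\right) \frac{1}{552} = - \frac{55}{46}$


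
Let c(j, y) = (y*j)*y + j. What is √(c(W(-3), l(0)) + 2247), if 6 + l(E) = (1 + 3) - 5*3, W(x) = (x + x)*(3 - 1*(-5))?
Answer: 3*I*√1297 ≈ 108.04*I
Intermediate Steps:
W(x) = 16*x (W(x) = (2*x)*(3 + 5) = (2*x)*8 = 16*x)
l(E) = -17 (l(E) = -6 + ((1 + 3) - 5*3) = -6 + (4 - 15) = -6 - 11 = -17)
c(j, y) = j + j*y² (c(j, y) = (j*y)*y + j = j*y² + j = j + j*y²)
√(c(W(-3), l(0)) + 2247) = √((16*(-3))*(1 + (-17)²) + 2247) = √(-48*(1 + 289) + 2247) = √(-48*290 + 2247) = √(-13920 + 2247) = √(-11673) = 3*I*√1297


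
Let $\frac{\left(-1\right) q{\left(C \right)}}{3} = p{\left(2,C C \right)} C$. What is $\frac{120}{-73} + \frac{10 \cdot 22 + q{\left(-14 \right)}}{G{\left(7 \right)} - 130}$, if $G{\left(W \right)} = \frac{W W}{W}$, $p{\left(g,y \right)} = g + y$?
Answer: $- \frac{637888}{8979} \approx -71.042$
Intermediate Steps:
$G{\left(W \right)} = W$ ($G{\left(W \right)} = \frac{W^{2}}{W} = W$)
$q{\left(C \right)} = - 3 C \left(2 + C^{2}\right)$ ($q{\left(C \right)} = - 3 \left(2 + C C\right) C = - 3 \left(2 + C^{2}\right) C = - 3 C \left(2 + C^{2}\right)$)
$\frac{120}{-73} + \frac{10 \cdot 22 + q{\left(-14 \right)}}{G{\left(7 \right)} - 130} = \frac{120}{-73} + \frac{10 \cdot 22 - - 42 \left(2 + \left(-14\right)^{2}\right)}{7 - 130} = 120 \left(- \frac{1}{73}\right) + \frac{220 - - 42 \left(2 + 196\right)}{7 - 130} = - \frac{120}{73} + \frac{220 - \left(-42\right) 198}{-123} = - \frac{120}{73} + \left(220 + 8316\right) \left(- \frac{1}{123}\right) = - \frac{120}{73} + 8536 \left(- \frac{1}{123}\right) = - \frac{120}{73} - \frac{8536}{123} = - \frac{637888}{8979}$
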